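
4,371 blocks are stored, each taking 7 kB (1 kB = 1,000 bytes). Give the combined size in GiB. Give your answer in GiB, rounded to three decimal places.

0.028 GiB

Total = 4,371 × 7 kB = 30,597 kB
= 30,597 × 1,000 bytes = 30,597,000 bytes
1 GiB = 1,073,741,824 bytes
30,597,000 / 1,073,741,824 = 0.028 GiB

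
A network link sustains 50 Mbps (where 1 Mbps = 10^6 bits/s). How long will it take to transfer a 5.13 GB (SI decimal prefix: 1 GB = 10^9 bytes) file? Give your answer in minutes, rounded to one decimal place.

13.7 minutes

5.13 GB = 5,130,000,000 bytes = 41,040,000,000 bits
50 Mbps = 50,000,000 bits/s
time = 41,040,000,000 / 50,000,000 = 820.80 s
820.80 s / 60 = 13.7 minutes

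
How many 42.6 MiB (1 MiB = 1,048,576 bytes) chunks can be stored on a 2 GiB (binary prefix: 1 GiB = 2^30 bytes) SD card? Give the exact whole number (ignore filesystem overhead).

48

Capacity: 2 GiB = 2,147,483,648 bytes
Per item: 42.6 MiB = 44,669,337.6 bytes
⌊2,147,483,648 / 44,669,337.6⌋ = 48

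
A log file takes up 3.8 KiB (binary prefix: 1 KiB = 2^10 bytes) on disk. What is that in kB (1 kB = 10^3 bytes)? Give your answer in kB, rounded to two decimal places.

3.8 KiB = 3.8 × 2^10 bytes = 3,891.2 bytes
1 kB = 10^3 bytes = 1,000 bytes
3,891.2 / 1,000 = 3.89 kB

3.89 kB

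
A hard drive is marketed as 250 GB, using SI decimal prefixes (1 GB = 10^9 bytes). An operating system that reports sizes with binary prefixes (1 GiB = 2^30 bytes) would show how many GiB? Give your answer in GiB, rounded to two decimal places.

250 GB × 1,000,000,000 bytes/GB = 250,000,000,000 bytes
1 GiB = 2^30 bytes = 1,073,741,824 bytes
250,000,000,000 / 1,073,741,824 = 232.83 GiB

232.83 GiB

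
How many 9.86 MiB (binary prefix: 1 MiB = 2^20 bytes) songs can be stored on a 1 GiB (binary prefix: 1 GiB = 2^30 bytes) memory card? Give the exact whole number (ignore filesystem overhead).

103

Capacity: 1 GiB = 1,073,741,824 bytes
Per item: 9.86 MiB = 10,338,959.36 bytes
⌊1,073,741,824 / 10,338,959.36⌋ = 103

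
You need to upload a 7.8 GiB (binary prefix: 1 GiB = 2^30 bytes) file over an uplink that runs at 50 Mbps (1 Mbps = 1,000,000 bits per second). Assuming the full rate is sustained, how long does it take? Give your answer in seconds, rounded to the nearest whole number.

7.8 GiB = 8,375,186,227.2 bytes = 67,001,489,817.6 bits
50 Mbps = 50,000,000 bits/s
time = 67,001,489,817.6 / 50,000,000 = 1,340 s

1,340 seconds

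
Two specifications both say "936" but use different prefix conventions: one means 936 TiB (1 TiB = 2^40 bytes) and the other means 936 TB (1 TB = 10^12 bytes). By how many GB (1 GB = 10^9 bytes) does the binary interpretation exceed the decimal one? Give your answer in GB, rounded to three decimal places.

936 TiB = 936 × 1,099,511,627,776 = 1,029,142,883,598,336 bytes
936 TB = 936 × 1,000,000,000,000 = 936,000,000,000,000 bytes
difference = 93,142,883,598,336 bytes
93,142,883,598,336 / 1,000,000,000 = 93,142.884 GB

93,142.884 GB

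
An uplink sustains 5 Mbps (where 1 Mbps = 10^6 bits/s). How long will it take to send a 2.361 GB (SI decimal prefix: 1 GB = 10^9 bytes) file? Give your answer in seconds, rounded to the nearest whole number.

2.361 GB = 2,361,000,000 bytes = 18,888,000,000 bits
5 Mbps = 5,000,000 bits/s
time = 18,888,000,000 / 5,000,000 = 3,778 s

3,778 seconds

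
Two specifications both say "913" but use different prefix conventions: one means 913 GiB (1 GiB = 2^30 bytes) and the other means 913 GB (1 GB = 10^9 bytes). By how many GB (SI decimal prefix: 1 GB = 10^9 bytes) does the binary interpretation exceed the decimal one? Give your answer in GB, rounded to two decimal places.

67.33 GB

913 GiB = 913 × 1,073,741,824 = 980,326,285,312 bytes
913 GB = 913 × 1,000,000,000 = 913,000,000,000 bytes
difference = 67,326,285,312 bytes
67,326,285,312 / 1,000,000,000 = 67.33 GB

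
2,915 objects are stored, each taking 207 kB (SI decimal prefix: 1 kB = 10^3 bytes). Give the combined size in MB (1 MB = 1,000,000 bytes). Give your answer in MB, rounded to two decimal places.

Total = 2,915 × 207 kB = 603,405 kB
= 603,405 × 1,000 bytes = 603,405,000 bytes
1 MB = 1,000,000 bytes
603,405,000 / 1,000,000 = 603.41 MB

603.41 MB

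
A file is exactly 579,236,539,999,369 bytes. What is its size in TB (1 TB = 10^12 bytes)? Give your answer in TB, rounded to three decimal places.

579,236,539,999,369 bytes given.
1 TB = 10^12 bytes = 1,000,000,000,000 bytes
579,236,539,999,369 / 1,000,000,000,000 = 579.237 TB

579.237 TB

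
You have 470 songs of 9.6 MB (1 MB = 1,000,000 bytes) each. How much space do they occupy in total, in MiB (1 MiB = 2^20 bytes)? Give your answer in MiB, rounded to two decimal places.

4,302.98 MiB

Total = 470 × 9.6 MB = 4512 MB
= 4512 × 1,000,000 bytes = 4,512,000,000 bytes
1 MiB = 1,048,576 bytes
4,512,000,000 / 1,048,576 = 4,302.98 MiB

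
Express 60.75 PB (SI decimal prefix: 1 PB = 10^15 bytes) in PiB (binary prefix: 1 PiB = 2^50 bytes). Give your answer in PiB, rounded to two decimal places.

60.75 PB × 1,000,000,000,000,000 bytes/PB = 60,750,000,000,000,000 bytes
1 PiB = 2^50 bytes = 1,125,899,906,842,624 bytes
60,750,000,000,000,000 / 1,125,899,906,842,624 = 53.96 PiB

53.96 PiB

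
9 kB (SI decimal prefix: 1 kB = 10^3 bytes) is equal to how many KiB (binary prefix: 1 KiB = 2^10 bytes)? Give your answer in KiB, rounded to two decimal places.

9 kB = 9 × 10^3 bytes = 9,000 bytes
1 KiB = 1,024 bytes
9,000 / 1,024 = 8.79 KiB

8.79 KiB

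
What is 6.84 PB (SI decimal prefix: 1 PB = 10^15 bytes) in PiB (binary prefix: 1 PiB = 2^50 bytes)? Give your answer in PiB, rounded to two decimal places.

6.84 PB = 6.84 × 10^15 bytes = 6,840,000,000,000,000 bytes
1 PiB = 2^50 bytes = 1,125,899,906,842,624 bytes
6,840,000,000,000,000 / 1,125,899,906,842,624 = 6.08 PiB

6.08 PiB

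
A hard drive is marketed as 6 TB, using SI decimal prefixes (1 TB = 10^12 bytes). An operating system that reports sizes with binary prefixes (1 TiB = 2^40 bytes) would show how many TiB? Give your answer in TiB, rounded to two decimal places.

5.46 TiB

6 TB = 6 × 10^12 bytes = 6,000,000,000,000 bytes
1 TiB = 1,099,511,627,776 bytes
6,000,000,000,000 / 1,099,511,627,776 = 5.46 TiB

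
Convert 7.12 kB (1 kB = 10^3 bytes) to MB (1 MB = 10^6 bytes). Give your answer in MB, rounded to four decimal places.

7.12 kB = 7.12 × 10^3 bytes = 7,120 bytes
1 MB = 10^6 bytes = 1,000,000 bytes
7,120 / 1,000,000 = 0.0071 MB

0.0071 MB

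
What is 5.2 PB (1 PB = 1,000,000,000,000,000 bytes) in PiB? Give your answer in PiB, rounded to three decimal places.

5.2 PB × 1,000,000,000,000,000 bytes/PB = 5,200,000,000,000,000 bytes
1 PiB = 2^50 bytes = 1,125,899,906,842,624 bytes
5,200,000,000,000,000 / 1,125,899,906,842,624 = 4.619 PiB

4.619 PiB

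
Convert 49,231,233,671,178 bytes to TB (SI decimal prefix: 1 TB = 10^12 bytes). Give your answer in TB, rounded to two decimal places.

49,231,233,671,178 bytes given.
1 TB = 1,000,000,000,000 bytes
49,231,233,671,178 / 1,000,000,000,000 = 49.23 TB

49.23 TB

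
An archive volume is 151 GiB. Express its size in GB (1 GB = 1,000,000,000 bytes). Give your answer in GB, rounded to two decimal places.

162.14 GB

151 GiB × 1,073,741,824 bytes/GiB = 162,135,015,424 bytes
1 GB = 1,000,000,000 bytes
162,135,015,424 / 1,000,000,000 = 162.14 GB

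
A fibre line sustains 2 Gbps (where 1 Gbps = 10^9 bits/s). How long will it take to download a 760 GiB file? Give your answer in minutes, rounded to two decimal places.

54.40 minutes

760 GiB = 816,043,786,240 bytes = 6,528,350,289,920 bits
2 Gbps = 2,000,000,000 bits/s
time = 6,528,350,289,920 / 2,000,000,000 = 3,264.175 s
3,264.175 s / 60 = 54.40 minutes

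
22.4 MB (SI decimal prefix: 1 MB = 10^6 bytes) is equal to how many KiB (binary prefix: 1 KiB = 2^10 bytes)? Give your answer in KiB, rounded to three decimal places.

22.4 MB = 22.4 × 10^6 bytes = 22,400,000 bytes
1 KiB = 2^10 bytes = 1,024 bytes
22,400,000 / 1,024 = 21,875.000 KiB

21,875.000 KiB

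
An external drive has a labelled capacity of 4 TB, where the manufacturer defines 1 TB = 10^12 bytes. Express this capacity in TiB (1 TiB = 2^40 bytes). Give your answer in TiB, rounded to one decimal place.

4 TB = 4 × 10^12 bytes = 4,000,000,000,000 bytes
1 TiB = 2^40 bytes = 1,099,511,627,776 bytes
4,000,000,000,000 / 1,099,511,627,776 = 3.6 TiB

3.6 TiB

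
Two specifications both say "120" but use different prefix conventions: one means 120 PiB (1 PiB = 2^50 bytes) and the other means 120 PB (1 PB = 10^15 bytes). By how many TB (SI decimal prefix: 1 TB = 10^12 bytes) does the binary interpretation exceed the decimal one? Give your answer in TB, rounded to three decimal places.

120 PiB = 120 × 1,125,899,906,842,624 = 135,107,988,821,114,880 bytes
120 PB = 120 × 1,000,000,000,000,000 = 120,000,000,000,000,000 bytes
difference = 15,107,988,821,114,880 bytes
15,107,988,821,114,880 / 1,000,000,000,000 = 15,107.989 TB

15,107.989 TB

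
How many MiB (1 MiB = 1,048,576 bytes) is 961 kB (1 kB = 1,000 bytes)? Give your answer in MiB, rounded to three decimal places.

0.916 MiB

961 kB × 1,000 bytes/kB = 961,000 bytes
1 MiB = 1,048,576 bytes
961,000 / 1,048,576 = 0.916 MiB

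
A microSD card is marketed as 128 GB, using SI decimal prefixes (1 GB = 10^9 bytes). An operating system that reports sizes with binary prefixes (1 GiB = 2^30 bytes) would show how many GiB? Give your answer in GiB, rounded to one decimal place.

119.2 GiB

128 GB × 1,000,000,000 bytes/GB = 128,000,000,000 bytes
1 GiB = 1,073,741,824 bytes
128,000,000,000 / 1,073,741,824 = 119.2 GiB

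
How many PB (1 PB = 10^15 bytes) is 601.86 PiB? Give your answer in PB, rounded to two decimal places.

601.86 PiB = 601.86 × 2^50 bytes = 677,634,117,932,301,680.64 bytes
1 PB = 10^15 bytes = 1,000,000,000,000,000 bytes
677,634,117,932,301,680.64 / 1,000,000,000,000,000 = 677.63 PB

677.63 PB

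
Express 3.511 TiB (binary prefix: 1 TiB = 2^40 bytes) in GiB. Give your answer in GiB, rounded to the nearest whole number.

3,595 GiB

3.511 TiB = 3.511 × 2^40 bytes = 3,860,385,325,121.536 bytes
1 GiB = 1,073,741,824 bytes
3,860,385,325,121.536 / 1,073,741,824 = 3,595 GiB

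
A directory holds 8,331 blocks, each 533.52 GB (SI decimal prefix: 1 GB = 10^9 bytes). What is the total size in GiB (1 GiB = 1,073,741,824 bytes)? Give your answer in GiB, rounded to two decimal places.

4,139,500.78 GiB

Total = 8,331 × 533.52 GB = 4444755.12 GB
= 4444755.12 × 1,000,000,000 bytes = 4,444,755,120,000,000 bytes
1 GiB = 1,073,741,824 bytes
4,444,755,120,000,000 / 1,073,741,824 = 4,139,500.78 GiB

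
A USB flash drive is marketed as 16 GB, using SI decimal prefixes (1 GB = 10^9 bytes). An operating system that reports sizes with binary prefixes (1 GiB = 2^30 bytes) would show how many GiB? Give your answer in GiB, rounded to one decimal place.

16 GB × 1,000,000,000 bytes/GB = 16,000,000,000 bytes
1 GiB = 2^30 bytes = 1,073,741,824 bytes
16,000,000,000 / 1,073,741,824 = 14.9 GiB

14.9 GiB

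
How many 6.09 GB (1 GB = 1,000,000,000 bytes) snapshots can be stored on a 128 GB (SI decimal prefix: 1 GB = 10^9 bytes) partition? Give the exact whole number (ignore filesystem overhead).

Capacity: 128 GB = 128,000,000,000 bytes
Per item: 6.09 GB = 6,090,000,000 bytes
⌊128,000,000,000 / 6,090,000,000⌋ = 21

21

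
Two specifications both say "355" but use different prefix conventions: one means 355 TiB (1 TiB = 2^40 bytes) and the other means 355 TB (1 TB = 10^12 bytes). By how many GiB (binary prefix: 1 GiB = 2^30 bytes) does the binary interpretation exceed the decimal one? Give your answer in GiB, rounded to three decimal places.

32,900.486 GiB

355 TiB = 355 × 1,099,511,627,776 = 390,326,627,860,480 bytes
355 TB = 355 × 1,000,000,000,000 = 355,000,000,000,000 bytes
difference = 35,326,627,860,480 bytes
35,326,627,860,480 / 1,073,741,824 = 32,900.486 GiB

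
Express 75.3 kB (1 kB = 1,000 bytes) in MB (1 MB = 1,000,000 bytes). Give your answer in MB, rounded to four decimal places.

0.0753 MB

75.3 kB = 75.3 × 10^3 bytes = 75,300 bytes
1 MB = 10^6 bytes = 1,000,000 bytes
75,300 / 1,000,000 = 0.0753 MB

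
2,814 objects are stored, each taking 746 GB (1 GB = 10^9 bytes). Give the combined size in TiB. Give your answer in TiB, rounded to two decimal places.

1,909.25 TiB

Total = 2,814 × 746 GB = 2,099,244 GB
= 2,099,244 × 1,000,000,000 bytes = 2,099,244,000,000,000 bytes
1 TiB = 1,099,511,627,776 bytes
2,099,244,000,000,000 / 1,099,511,627,776 = 1,909.25 TiB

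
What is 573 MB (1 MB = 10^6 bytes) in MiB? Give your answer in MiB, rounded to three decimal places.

546.455 MiB

573 MB = 573 × 10^6 bytes = 573,000,000 bytes
1 MiB = 2^20 bytes = 1,048,576 bytes
573,000,000 / 1,048,576 = 546.455 MiB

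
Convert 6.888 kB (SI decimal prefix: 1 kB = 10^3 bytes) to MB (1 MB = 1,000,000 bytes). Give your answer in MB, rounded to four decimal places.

0.0069 MB

6.888 kB = 6.888 × 10^3 bytes = 6,888 bytes
1 MB = 10^6 bytes = 1,000,000 bytes
6,888 / 1,000,000 = 0.0069 MB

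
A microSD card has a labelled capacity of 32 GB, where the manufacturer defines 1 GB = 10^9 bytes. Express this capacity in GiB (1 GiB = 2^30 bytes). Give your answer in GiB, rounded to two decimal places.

29.80 GiB

32 GB × 1,000,000,000 bytes/GB = 32,000,000,000 bytes
1 GiB = 1,073,741,824 bytes
32,000,000,000 / 1,073,741,824 = 29.80 GiB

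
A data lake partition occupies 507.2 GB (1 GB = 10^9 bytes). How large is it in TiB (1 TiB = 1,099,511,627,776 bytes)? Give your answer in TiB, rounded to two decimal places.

507.2 GB × 1,000,000,000 bytes/GB = 507,200,000,000 bytes
1 TiB = 2^40 bytes = 1,099,511,627,776 bytes
507,200,000,000 / 1,099,511,627,776 = 0.46 TiB

0.46 TiB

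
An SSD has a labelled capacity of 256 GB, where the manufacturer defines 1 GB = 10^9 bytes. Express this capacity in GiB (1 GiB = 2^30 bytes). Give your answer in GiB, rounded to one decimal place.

238.4 GiB

256 GB × 1,000,000,000 bytes/GB = 256,000,000,000 bytes
1 GiB = 1,073,741,824 bytes
256,000,000,000 / 1,073,741,824 = 238.4 GiB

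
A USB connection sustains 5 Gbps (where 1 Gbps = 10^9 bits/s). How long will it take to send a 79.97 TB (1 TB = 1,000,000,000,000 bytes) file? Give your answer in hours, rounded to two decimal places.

35.54 hours

79.97 TB = 79,970,000,000,000 bytes = 639,760,000,000,000 bits
5 Gbps = 5,000,000,000 bits/s
time = 639,760,000,000,000 / 5,000,000,000 = 127,952.0000 s
127,952.0000 s / 3600 = 35.54 hours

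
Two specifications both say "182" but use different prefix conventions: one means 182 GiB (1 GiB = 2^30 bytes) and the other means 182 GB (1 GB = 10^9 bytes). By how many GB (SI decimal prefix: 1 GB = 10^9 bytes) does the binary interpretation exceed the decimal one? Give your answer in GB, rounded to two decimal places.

182 GiB = 182 × 1,073,741,824 = 195,421,011,968 bytes
182 GB = 182 × 1,000,000,000 = 182,000,000,000 bytes
difference = 13,421,011,968 bytes
13,421,011,968 / 1,000,000,000 = 13.42 GB

13.42 GB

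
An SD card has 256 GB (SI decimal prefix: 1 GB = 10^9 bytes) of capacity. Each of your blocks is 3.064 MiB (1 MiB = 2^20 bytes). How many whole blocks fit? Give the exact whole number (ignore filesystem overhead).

79,680

Capacity: 256 GB = 256,000,000,000 bytes
Per item: 3.064 MiB = 3,212,836.864 bytes
⌊256,000,000,000 / 3,212,836.864⌋ = 79,680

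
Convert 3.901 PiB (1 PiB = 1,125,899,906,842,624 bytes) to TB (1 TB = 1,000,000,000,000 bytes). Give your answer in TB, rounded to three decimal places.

3.901 PiB = 3.901 × 2^50 bytes = 4,392,135,536,593,076.224 bytes
1 TB = 1,000,000,000,000 bytes
4,392,135,536,593,076.224 / 1,000,000,000,000 = 4,392.136 TB

4,392.136 TB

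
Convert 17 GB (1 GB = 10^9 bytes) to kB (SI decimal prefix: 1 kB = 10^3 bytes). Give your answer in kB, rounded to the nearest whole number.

17 GB × 1,000,000,000 bytes/GB = 17,000,000,000 bytes
1 kB = 1,000 bytes
17,000,000,000 / 1,000 = 17,000,000 kB

17,000,000 kB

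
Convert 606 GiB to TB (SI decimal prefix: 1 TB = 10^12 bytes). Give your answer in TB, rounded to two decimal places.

606 GiB × 1,073,741,824 bytes/GiB = 650,687,545,344 bytes
1 TB = 1,000,000,000,000 bytes
650,687,545,344 / 1,000,000,000,000 = 0.65 TB

0.65 TB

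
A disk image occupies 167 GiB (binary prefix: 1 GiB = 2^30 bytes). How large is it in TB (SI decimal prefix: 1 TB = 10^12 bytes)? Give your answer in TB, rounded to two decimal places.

0.18 TB

167 GiB × 1,073,741,824 bytes/GiB = 179,314,884,608 bytes
1 TB = 1,000,000,000,000 bytes
179,314,884,608 / 1,000,000,000,000 = 0.18 TB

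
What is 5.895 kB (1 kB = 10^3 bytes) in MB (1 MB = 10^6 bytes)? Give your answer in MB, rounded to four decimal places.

5.895 kB = 5.895 × 10^3 bytes = 5,895 bytes
1 MB = 1,000,000 bytes
5,895 / 1,000,000 = 0.0059 MB

0.0059 MB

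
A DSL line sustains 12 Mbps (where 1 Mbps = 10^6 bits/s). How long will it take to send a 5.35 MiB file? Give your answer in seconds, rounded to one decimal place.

5.35 MiB = 5,609,881.6 bytes = 44,879,052.8 bits
12 Mbps = 12,000,000 bits/s
time = 44,879,052.8 / 12,000,000 = 3.7 s

3.7 seconds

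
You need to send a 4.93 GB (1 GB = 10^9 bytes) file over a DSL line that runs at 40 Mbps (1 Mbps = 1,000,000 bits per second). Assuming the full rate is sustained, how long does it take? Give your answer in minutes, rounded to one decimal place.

16.4 minutes

4.93 GB = 4,930,000,000 bytes = 39,440,000,000 bits
40 Mbps = 40,000,000 bits/s
time = 39,440,000,000 / 40,000,000 = 986.00 s
986.00 s / 60 = 16.4 minutes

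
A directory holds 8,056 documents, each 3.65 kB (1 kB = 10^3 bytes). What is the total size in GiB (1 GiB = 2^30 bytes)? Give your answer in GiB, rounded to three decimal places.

Total = 8,056 × 3.65 kB = 29404.4 kB
= 29404.4 × 1,000 bytes = 29,404,400 bytes
1 GiB = 1,073,741,824 bytes
29,404,400 / 1,073,741,824 = 0.027 GiB

0.027 GiB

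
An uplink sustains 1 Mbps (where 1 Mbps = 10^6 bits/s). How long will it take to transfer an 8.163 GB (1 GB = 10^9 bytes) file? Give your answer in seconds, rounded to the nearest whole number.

8.163 GB = 8,163,000,000 bytes = 65,304,000,000 bits
1 Mbps = 1,000,000 bits/s
time = 65,304,000,000 / 1,000,000 = 65,304 s

65,304 seconds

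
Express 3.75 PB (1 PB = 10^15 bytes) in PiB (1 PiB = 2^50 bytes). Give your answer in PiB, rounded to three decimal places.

3.331 PiB

3.75 PB × 1,000,000,000,000,000 bytes/PB = 3,750,000,000,000,000 bytes
1 PiB = 1,125,899,906,842,624 bytes
3,750,000,000,000,000 / 1,125,899,906,842,624 = 3.331 PiB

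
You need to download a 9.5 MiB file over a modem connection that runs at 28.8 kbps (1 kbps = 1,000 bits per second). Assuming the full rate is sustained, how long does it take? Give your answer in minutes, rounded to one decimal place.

46.1 minutes

9.5 MiB = 9,961,472 bytes = 79,691,776 bits
28.8 kbps = 28,800 bits/s
time = 79,691,776 / 28,800 = 2,767.08 s
2,767.08 s / 60 = 46.1 minutes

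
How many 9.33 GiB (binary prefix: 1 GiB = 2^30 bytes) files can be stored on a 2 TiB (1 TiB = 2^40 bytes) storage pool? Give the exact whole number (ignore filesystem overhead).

Capacity: 2 TiB = 2,199,023,255,552 bytes
Per item: 9.33 GiB = 10,018,011,217.92 bytes
⌊2,199,023,255,552 / 10,018,011,217.92⌋ = 219

219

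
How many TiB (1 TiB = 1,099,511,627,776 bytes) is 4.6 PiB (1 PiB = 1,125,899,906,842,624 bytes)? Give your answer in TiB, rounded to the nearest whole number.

4,710 TiB

4.6 PiB = 4.6 × 2^50 bytes = 5,179,139,571,476,070.4 bytes
1 TiB = 1,099,511,627,776 bytes
5,179,139,571,476,070.4 / 1,099,511,627,776 = 4,710 TiB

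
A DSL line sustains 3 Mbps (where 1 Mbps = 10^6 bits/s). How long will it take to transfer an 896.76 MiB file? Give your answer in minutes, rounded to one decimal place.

896.76 MiB = 940,321,013.76 bytes = 7,522,568,110.08 bits
3 Mbps = 3,000,000 bits/s
time = 7,522,568,110.08 / 3,000,000 = 2,507.52 s
2,507.52 s / 60 = 41.8 minutes

41.8 minutes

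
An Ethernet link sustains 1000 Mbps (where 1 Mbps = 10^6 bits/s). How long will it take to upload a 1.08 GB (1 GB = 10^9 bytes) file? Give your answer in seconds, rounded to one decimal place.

1.08 GB = 1,080,000,000 bytes = 8,640,000,000 bits
1000 Mbps = 1,000,000,000 bits/s
time = 8,640,000,000 / 1,000,000,000 = 8.6 s

8.6 seconds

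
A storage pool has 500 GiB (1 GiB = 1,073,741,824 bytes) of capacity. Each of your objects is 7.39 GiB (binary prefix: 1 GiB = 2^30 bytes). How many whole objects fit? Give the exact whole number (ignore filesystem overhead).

Capacity: 500 GiB = 536,870,912,000 bytes
Per item: 7.39 GiB = 7,934,952,079.36 bytes
⌊536,870,912,000 / 7,934,952,079.36⌋ = 67

67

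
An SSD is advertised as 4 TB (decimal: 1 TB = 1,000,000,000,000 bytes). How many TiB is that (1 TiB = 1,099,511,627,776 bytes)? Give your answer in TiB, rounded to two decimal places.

4 TB × 1,000,000,000,000 bytes/TB = 4,000,000,000,000 bytes
1 TiB = 2^40 bytes = 1,099,511,627,776 bytes
4,000,000,000,000 / 1,099,511,627,776 = 3.64 TiB

3.64 TiB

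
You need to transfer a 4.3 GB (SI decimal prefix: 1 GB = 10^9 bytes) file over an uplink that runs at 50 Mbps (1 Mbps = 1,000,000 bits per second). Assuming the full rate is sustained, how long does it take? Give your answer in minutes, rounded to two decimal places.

11.47 minutes

4.3 GB = 4,300,000,000 bytes = 34,400,000,000 bits
50 Mbps = 50,000,000 bits/s
time = 34,400,000,000 / 50,000,000 = 688.000 s
688.000 s / 60 = 11.47 minutes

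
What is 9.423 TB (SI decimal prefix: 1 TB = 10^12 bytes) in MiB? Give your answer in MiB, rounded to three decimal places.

9.423 TB = 9.423 × 10^12 bytes = 9,423,000,000,000 bytes
1 MiB = 2^20 bytes = 1,048,576 bytes
9,423,000,000,000 / 1,048,576 = 8,986,473.083 MiB

8,986,473.083 MiB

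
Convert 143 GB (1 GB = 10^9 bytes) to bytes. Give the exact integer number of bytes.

143,000,000,000 bytes

143 × 1,000,000,000 = 143,000,000,000 bytes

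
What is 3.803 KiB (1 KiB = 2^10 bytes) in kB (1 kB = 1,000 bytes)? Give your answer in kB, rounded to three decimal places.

3.803 KiB × 1,024 bytes/KiB = 3,894.272 bytes
1 kB = 10^3 bytes = 1,000 bytes
3,894.272 / 1,000 = 3.894 kB

3.894 kB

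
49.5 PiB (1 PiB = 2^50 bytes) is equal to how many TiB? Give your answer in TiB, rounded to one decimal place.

50,688.0 TiB

49.5 PiB = 49.5 × 2^50 bytes = 55,732,045,388,709,888 bytes
1 TiB = 2^40 bytes = 1,099,511,627,776 bytes
55,732,045,388,709,888 / 1,099,511,627,776 = 50,688.0 TiB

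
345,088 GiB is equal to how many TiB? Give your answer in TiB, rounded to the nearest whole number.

345,088 GiB = 345,088 × 2^30 bytes = 370,535,418,560,512 bytes
1 TiB = 2^40 bytes = 1,099,511,627,776 bytes
370,535,418,560,512 / 1,099,511,627,776 = 337 TiB

337 TiB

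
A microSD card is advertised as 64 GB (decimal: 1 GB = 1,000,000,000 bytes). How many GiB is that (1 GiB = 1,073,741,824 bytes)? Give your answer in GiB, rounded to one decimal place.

64 GB = 64 × 10^9 bytes = 64,000,000,000 bytes
1 GiB = 1,073,741,824 bytes
64,000,000,000 / 1,073,741,824 = 59.6 GiB

59.6 GiB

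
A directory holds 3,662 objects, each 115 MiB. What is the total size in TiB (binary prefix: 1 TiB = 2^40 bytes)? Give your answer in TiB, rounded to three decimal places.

0.402 TiB

Total = 3,662 × 115 MiB = 421,130 MiB
= 421,130 × 1,048,576 bytes = 441,586,810,880 bytes
1 TiB = 1,099,511,627,776 bytes
441,586,810,880 / 1,099,511,627,776 = 0.402 TiB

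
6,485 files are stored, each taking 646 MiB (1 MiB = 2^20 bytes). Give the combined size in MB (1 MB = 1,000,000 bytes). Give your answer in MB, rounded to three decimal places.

4,392,809.923 MB

Total = 6,485 × 646 MiB = 4,189,310 MiB
= 4,189,310 × 1,048,576 bytes = 4,392,809,922,560 bytes
1 MB = 1,000,000 bytes
4,392,809,922,560 / 1,000,000 = 4,392,809.923 MB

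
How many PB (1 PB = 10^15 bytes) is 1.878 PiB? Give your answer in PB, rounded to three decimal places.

2.114 PB

1.878 PiB = 1.878 × 2^50 bytes = 2,114,440,025,050,447.872 bytes
1 PB = 10^15 bytes = 1,000,000,000,000,000 bytes
2,114,440,025,050,447.872 / 1,000,000,000,000,000 = 2.114 PB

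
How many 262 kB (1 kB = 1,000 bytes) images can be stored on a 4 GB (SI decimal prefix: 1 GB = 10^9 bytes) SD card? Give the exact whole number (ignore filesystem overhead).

15,267

Capacity: 4 GB = 4,000,000,000 bytes
Per item: 262 kB = 262,000 bytes
⌊4,000,000,000 / 262,000⌋ = 15,267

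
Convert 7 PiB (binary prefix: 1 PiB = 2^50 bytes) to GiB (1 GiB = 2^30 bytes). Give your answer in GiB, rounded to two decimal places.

7 PiB × 1,125,899,906,842,624 bytes/PiB = 7,881,299,347,898,368 bytes
1 GiB = 1,073,741,824 bytes
7,881,299,347,898,368 / 1,073,741,824 = 7,340,032.00 GiB

7,340,032.00 GiB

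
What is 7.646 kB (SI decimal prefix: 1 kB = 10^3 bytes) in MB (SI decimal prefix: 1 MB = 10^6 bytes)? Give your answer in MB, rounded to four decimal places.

7.646 kB = 7.646 × 10^3 bytes = 7,646 bytes
1 MB = 1,000,000 bytes
7,646 / 1,000,000 = 0.0076 MB

0.0076 MB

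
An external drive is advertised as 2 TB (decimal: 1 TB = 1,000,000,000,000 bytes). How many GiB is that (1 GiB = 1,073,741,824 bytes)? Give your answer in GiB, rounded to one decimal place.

1,862.6 GiB

2 TB = 2 × 10^12 bytes = 2,000,000,000,000 bytes
1 GiB = 1,073,741,824 bytes
2,000,000,000,000 / 1,073,741,824 = 1,862.6 GiB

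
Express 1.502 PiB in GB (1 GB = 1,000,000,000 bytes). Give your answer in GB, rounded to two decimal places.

1.502 PiB = 1.502 × 2^50 bytes = 1,691,101,660,077,621.248 bytes
1 GB = 10^9 bytes = 1,000,000,000 bytes
1,691,101,660,077,621.248 / 1,000,000,000 = 1,691,101.66 GB

1,691,101.66 GB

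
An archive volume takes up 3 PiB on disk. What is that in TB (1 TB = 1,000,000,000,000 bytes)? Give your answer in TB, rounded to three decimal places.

3,377.700 TB

3 PiB = 3 × 2^50 bytes = 3,377,699,720,527,872 bytes
1 TB = 1,000,000,000,000 bytes
3,377,699,720,527,872 / 1,000,000,000,000 = 3,377.700 TB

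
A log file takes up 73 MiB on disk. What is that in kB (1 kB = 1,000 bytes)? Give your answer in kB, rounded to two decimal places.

73 MiB = 73 × 2^20 bytes = 76,546,048 bytes
1 kB = 1,000 bytes
76,546,048 / 1,000 = 76,546.05 kB

76,546.05 kB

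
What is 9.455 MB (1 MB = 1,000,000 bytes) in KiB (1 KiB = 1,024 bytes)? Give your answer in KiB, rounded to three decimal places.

9,233.398 KiB

9.455 MB × 1,000,000 bytes/MB = 9,455,000 bytes
1 KiB = 2^10 bytes = 1,024 bytes
9,455,000 / 1,024 = 9,233.398 KiB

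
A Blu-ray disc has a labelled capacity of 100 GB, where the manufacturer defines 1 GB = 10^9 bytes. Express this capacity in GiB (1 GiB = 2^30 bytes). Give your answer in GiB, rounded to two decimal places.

93.13 GiB

100 GB = 100 × 10^9 bytes = 100,000,000,000 bytes
1 GiB = 1,073,741,824 bytes
100,000,000,000 / 1,073,741,824 = 93.13 GiB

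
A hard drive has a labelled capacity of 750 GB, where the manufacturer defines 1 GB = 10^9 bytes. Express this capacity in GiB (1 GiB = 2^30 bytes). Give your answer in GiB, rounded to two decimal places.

698.49 GiB

750 GB × 1,000,000,000 bytes/GB = 750,000,000,000 bytes
1 GiB = 1,073,741,824 bytes
750,000,000,000 / 1,073,741,824 = 698.49 GiB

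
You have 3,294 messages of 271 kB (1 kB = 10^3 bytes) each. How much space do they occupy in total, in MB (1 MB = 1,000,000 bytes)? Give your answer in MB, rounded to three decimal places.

892.674 MB

Total = 3,294 × 271 kB = 892,674 kB
= 892,674 × 1,000 bytes = 892,674,000 bytes
1 MB = 1,000,000 bytes
892,674,000 / 1,000,000 = 892.674 MB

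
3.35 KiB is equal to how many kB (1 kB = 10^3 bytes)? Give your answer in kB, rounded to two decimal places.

3.43 kB

3.35 KiB = 3.35 × 2^10 bytes = 3,430.4 bytes
1 kB = 10^3 bytes = 1,000 bytes
3,430.4 / 1,000 = 3.43 kB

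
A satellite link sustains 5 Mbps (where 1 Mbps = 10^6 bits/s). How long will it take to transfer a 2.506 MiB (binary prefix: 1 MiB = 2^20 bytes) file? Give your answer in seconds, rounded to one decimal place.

4.2 seconds

2.506 MiB = 2,627,731.456 bytes = 21,021,851.648 bits
5 Mbps = 5,000,000 bits/s
time = 21,021,851.648 / 5,000,000 = 4.2 s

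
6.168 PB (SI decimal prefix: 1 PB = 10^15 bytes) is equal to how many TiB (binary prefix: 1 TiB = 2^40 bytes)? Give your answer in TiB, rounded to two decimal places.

5,609.76 TiB

6.168 PB = 6.168 × 10^15 bytes = 6,168,000,000,000,000 bytes
1 TiB = 2^40 bytes = 1,099,511,627,776 bytes
6,168,000,000,000,000 / 1,099,511,627,776 = 5,609.76 TiB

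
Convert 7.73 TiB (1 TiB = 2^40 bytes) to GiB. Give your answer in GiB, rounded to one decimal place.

7,915.5 GiB

7.73 TiB = 7.73 × 2^40 bytes = 8,499,224,882,708.48 bytes
1 GiB = 1,073,741,824 bytes
8,499,224,882,708.48 / 1,073,741,824 = 7,915.5 GiB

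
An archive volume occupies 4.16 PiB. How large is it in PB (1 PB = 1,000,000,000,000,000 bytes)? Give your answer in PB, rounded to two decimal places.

4.16 PiB × 1,125,899,906,842,624 bytes/PiB = 4,683,743,612,465,315.84 bytes
1 PB = 10^15 bytes = 1,000,000,000,000,000 bytes
4,683,743,612,465,315.84 / 1,000,000,000,000,000 = 4.68 PB

4.68 PB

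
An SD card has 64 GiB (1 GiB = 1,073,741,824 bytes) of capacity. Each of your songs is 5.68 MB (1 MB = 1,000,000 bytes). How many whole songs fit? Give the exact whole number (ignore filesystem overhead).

12,098

Capacity: 64 GiB = 68,719,476,736 bytes
Per item: 5.68 MB = 5,680,000 bytes
⌊68,719,476,736 / 5,680,000⌋ = 12,098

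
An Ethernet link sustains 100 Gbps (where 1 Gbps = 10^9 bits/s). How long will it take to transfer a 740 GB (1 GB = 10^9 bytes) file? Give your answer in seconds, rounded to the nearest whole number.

59 seconds

740 GB = 740,000,000,000 bytes = 5,920,000,000,000 bits
100 Gbps = 100,000,000,000 bits/s
time = 5,920,000,000,000 / 100,000,000,000 = 59 s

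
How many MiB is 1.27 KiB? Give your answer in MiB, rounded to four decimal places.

1.27 KiB × 1,024 bytes/KiB = 1,300.48 bytes
1 MiB = 1,048,576 bytes
1,300.48 / 1,048,576 = 0.0012 MiB

0.0012 MiB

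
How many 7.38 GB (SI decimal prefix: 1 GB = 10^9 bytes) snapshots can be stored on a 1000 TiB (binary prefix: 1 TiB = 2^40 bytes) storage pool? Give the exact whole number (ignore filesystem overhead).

148,985

Capacity: 1000 TiB = 1,099,511,627,776,000 bytes
Per item: 7.38 GB = 7,380,000,000 bytes
⌊1,099,511,627,776,000 / 7,380,000,000⌋ = 148,985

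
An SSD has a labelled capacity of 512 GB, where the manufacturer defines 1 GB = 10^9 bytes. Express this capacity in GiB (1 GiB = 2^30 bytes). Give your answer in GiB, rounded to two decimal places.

476.84 GiB

512 GB × 1,000,000,000 bytes/GB = 512,000,000,000 bytes
1 GiB = 1,073,741,824 bytes
512,000,000,000 / 1,073,741,824 = 476.84 GiB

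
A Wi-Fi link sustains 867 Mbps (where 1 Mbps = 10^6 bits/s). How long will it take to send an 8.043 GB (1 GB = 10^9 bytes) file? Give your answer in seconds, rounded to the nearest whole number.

74 seconds

8.043 GB = 8,043,000,000 bytes = 64,344,000,000 bits
867 Mbps = 867,000,000 bits/s
time = 64,344,000,000 / 867,000,000 = 74 s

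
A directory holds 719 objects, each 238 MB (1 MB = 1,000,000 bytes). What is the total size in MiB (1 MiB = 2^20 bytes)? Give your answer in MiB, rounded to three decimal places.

Total = 719 × 238 MB = 171,122 MB
= 171,122 × 1,000,000 bytes = 171,122,000,000 bytes
1 MiB = 1,048,576 bytes
171,122,000,000 / 1,048,576 = 163,194.656 MiB

163,194.656 MiB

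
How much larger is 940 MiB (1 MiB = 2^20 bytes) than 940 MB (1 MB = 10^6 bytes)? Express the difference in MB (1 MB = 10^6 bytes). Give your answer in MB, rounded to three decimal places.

940 MiB = 940 × 1,048,576 = 985,661,440 bytes
940 MB = 940 × 1,000,000 = 940,000,000 bytes
difference = 45,661,440 bytes
45,661,440 / 1,000,000 = 45.661 MB

45.661 MB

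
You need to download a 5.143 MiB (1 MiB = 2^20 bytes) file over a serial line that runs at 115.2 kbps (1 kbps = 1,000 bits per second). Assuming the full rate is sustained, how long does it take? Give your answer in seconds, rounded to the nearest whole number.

375 seconds

5.143 MiB = 5,392,826.368 bytes = 43,142,610.944 bits
115.2 kbps = 115,200 bits/s
time = 43,142,610.944 / 115,200 = 375 s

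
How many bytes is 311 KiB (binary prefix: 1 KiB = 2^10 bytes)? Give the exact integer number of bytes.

318,464 bytes

311 × 1,024 = 318,464 bytes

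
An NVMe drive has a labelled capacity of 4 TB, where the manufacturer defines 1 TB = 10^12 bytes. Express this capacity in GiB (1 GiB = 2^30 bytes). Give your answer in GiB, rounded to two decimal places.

4 TB × 1,000,000,000,000 bytes/TB = 4,000,000,000,000 bytes
1 GiB = 1,073,741,824 bytes
4,000,000,000,000 / 1,073,741,824 = 3,725.29 GiB

3,725.29 GiB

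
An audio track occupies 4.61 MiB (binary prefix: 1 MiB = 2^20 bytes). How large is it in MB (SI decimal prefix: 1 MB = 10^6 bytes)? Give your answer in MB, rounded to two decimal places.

4.83 MB

4.61 MiB = 4.61 × 2^20 bytes = 4,833,935.36 bytes
1 MB = 10^6 bytes = 1,000,000 bytes
4,833,935.36 / 1,000,000 = 4.83 MB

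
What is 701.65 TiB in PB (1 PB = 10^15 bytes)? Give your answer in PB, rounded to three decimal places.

0.771 PB

701.65 TiB × 1,099,511,627,776 bytes/TiB = 771,472,333,629,030.4 bytes
1 PB = 10^15 bytes = 1,000,000,000,000,000 bytes
771,472,333,629,030.4 / 1,000,000,000,000,000 = 0.771 PB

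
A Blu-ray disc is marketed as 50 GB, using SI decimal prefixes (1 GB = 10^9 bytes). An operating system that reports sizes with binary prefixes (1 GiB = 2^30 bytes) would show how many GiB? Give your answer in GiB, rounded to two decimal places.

46.57 GiB

50 GB = 50 × 10^9 bytes = 50,000,000,000 bytes
1 GiB = 2^30 bytes = 1,073,741,824 bytes
50,000,000,000 / 1,073,741,824 = 46.57 GiB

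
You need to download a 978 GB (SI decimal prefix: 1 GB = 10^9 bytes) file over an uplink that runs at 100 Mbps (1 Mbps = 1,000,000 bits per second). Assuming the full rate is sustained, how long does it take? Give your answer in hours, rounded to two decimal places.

978 GB = 978,000,000,000 bytes = 7,824,000,000,000 bits
100 Mbps = 100,000,000 bits/s
time = 7,824,000,000,000 / 100,000,000 = 78,240.0000 s
78,240.0000 s / 3600 = 21.73 hours

21.73 hours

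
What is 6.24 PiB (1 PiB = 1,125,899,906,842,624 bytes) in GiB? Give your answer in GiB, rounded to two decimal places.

6,543,114.24 GiB

6.24 PiB = 6.24 × 2^50 bytes = 7,025,615,418,697,973.76 bytes
1 GiB = 1,073,741,824 bytes
7,025,615,418,697,973.76 / 1,073,741,824 = 6,543,114.24 GiB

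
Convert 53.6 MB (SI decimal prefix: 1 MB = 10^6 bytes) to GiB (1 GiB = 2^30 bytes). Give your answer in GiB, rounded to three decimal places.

53.6 MB = 53.6 × 10^6 bytes = 53,600,000 bytes
1 GiB = 2^30 bytes = 1,073,741,824 bytes
53,600,000 / 1,073,741,824 = 0.050 GiB

0.050 GiB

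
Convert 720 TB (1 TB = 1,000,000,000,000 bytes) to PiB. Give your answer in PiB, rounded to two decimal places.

720 TB = 720 × 10^12 bytes = 720,000,000,000,000 bytes
1 PiB = 1,125,899,906,842,624 bytes
720,000,000,000,000 / 1,125,899,906,842,624 = 0.64 PiB

0.64 PiB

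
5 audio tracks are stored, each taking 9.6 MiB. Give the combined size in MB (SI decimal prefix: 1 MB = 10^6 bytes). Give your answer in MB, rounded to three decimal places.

50.332 MB

Total = 5 × 9.6 MiB = 48 MiB
= 48 × 1,048,576 bytes = 50,331,648 bytes
1 MB = 1,000,000 bytes
50,331,648 / 1,000,000 = 50.332 MB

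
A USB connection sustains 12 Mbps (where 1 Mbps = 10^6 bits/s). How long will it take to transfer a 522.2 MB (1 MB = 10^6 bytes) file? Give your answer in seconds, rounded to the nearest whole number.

348 seconds

522.2 MB = 522,200,000 bytes = 4,177,600,000 bits
12 Mbps = 12,000,000 bits/s
time = 4,177,600,000 / 12,000,000 = 348 s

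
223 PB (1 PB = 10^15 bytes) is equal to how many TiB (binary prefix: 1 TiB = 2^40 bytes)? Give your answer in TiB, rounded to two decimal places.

223 PB = 223 × 10^15 bytes = 223,000,000,000,000,000 bytes
1 TiB = 1,099,511,627,776 bytes
223,000,000,000,000,000 / 1,099,511,627,776 = 202,817.32 TiB

202,817.32 TiB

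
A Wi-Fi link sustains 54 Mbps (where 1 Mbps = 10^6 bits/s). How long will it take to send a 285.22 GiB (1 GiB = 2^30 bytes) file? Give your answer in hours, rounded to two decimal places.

12.60 hours

285.22 GiB = 306,252,643,041.28 bytes = 2,450,021,144,330.24 bits
54 Mbps = 54,000,000 bits/s
time = 2,450,021,144,330.24 / 54,000,000 = 45,370.7619 s
45,370.7619 s / 3600 = 12.60 hours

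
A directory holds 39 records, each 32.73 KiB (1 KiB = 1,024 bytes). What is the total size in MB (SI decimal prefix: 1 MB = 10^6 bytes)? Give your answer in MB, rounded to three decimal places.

1.307 MB

Total = 39 × 32.73 KiB = 1276.47 KiB
= 1276.47 × 1,024 bytes = 1,307,105.28 bytes
1 MB = 1,000,000 bytes
1,307,105.28 / 1,000,000 = 1.307 MB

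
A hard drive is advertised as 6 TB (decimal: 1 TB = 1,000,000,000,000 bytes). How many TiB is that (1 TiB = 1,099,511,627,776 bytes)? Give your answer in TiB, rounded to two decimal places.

5.46 TiB

6 TB × 1,000,000,000,000 bytes/TB = 6,000,000,000,000 bytes
1 TiB = 2^40 bytes = 1,099,511,627,776 bytes
6,000,000,000,000 / 1,099,511,627,776 = 5.46 TiB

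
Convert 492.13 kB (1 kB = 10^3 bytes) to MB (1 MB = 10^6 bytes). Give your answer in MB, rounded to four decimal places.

492.13 kB × 1,000 bytes/kB = 492,130 bytes
1 MB = 10^6 bytes = 1,000,000 bytes
492,130 / 1,000,000 = 0.4921 MB

0.4921 MB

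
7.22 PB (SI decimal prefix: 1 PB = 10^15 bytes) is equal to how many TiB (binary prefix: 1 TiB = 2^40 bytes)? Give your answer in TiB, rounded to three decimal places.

6,566.552 TiB

7.22 PB = 7.22 × 10^15 bytes = 7,220,000,000,000,000 bytes
1 TiB = 2^40 bytes = 1,099,511,627,776 bytes
7,220,000,000,000,000 / 1,099,511,627,776 = 6,566.552 TiB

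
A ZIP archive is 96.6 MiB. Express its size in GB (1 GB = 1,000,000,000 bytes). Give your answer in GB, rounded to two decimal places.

0.10 GB

96.6 MiB = 96.6 × 2^20 bytes = 101,292,441.6 bytes
1 GB = 1,000,000,000 bytes
101,292,441.6 / 1,000,000,000 = 0.10 GB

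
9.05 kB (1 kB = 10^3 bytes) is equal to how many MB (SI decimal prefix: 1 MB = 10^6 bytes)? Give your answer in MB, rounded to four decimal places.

9.05 kB = 9.05 × 10^3 bytes = 9,050 bytes
1 MB = 1,000,000 bytes
9,050 / 1,000,000 = 0.0091 MB

0.0091 MB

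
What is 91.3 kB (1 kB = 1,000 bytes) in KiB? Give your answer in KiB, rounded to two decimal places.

89.16 KiB

91.3 kB = 91.3 × 10^3 bytes = 91,300 bytes
1 KiB = 2^10 bytes = 1,024 bytes
91,300 / 1,024 = 89.16 KiB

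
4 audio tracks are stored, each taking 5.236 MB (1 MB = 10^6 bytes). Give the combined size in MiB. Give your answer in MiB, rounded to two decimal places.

Total = 4 × 5.236 MB = 20.944 MB
= 20.944 × 1,000,000 bytes = 20,944,000 bytes
1 MiB = 1,048,576 bytes
20,944,000 / 1,048,576 = 19.97 MiB

19.97 MiB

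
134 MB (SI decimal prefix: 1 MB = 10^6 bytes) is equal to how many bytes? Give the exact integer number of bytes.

134 × 1,000,000 = 134,000,000 bytes

134,000,000 bytes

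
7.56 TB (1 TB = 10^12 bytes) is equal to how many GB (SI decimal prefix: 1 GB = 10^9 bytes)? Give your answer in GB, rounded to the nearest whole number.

7,560 GB

7.56 TB = 7.56 × 10^12 bytes = 7,560,000,000,000 bytes
1 GB = 1,000,000,000 bytes
7,560,000,000,000 / 1,000,000,000 = 7,560 GB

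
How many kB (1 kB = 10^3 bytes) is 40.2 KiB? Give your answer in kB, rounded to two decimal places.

41.16 kB

40.2 KiB = 40.2 × 2^10 bytes = 41,164.8 bytes
1 kB = 10^3 bytes = 1,000 bytes
41,164.8 / 1,000 = 41.16 kB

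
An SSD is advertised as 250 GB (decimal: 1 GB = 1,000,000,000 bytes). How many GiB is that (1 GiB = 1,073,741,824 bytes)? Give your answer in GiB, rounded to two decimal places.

250 GB = 250 × 10^9 bytes = 250,000,000,000 bytes
1 GiB = 1,073,741,824 bytes
250,000,000,000 / 1,073,741,824 = 232.83 GiB

232.83 GiB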